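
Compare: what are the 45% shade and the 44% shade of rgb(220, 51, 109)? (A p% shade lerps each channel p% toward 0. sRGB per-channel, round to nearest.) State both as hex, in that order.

#791C3C, #7B1D3D

45% shade:
  R: 220 − 99 = 121 → 121
  G: 51 + 0.45×(0−51) = 51 − 22.95 = 28.05 → 28
  B: 109 − 49.05 = 59.95 → 60
  → #791C3C
44% shade:
  R: 220 + 0.44×(0−220) = 220 − 96.8 = 123.2 → 123
  G: 51 + 0.44×(0−51) = 51 − 22.44 = 28.56 → 29
  B: 109 + 0.44×(0−109) = 109 − 47.96 = 61.04 → 61
  → #7B1D3D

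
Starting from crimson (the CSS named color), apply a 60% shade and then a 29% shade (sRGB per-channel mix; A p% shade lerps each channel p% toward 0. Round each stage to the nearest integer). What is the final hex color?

CSS crimson is rgb(220, 20, 60).
Lerp each channel 60% toward 0:
  R: 220 + 0.6×(0−220) = 220 − 132 = 88 → 88
  G: 20 + 0.6×(0−20) = 20 − 12 = 8 → 8
  B: 60 − 36 = 24 → 24
After the shade: rgb(88, 8, 24) = #580818.
Per channel, c → c + 0.29(0 − c):
  R: 88 + 0.29×(0−88) = 88 − 25.52 = 62.48 → 62
  G: 8 − 2.32 = 5.68 → 6
  B: 24 + 0.29×(0−24) = 24 − 6.96 = 17.04 → 17
rgb(62, 6, 17) = #3E0611.

#3E0611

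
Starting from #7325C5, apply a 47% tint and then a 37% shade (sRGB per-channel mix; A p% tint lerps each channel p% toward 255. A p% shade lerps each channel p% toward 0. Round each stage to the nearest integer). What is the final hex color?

#7325C5 is rgb(115, 37, 197).
A 47% tint moves each channel 47% toward 255:
  R: 115 + 65.8 = 180.8 → 181
  G: 37 + 0.47×(255−37) = 37 + 102.46 = 139.46 → 139
  B: 197 + 0.47×(255−197) = 197 + 27.26 = 224.26 → 224
After the tint: rgb(181, 139, 224) = #B58BE0.
Per channel, c → c + 0.37(0 − c):
  R: 181 + 0.37×(0−181) = 181 − 66.97 = 114.03 → 114
  G: 139 + 0.37×(0−139) = 139 − 51.43 = 87.57 → 88
  B: 224 + 0.37×(0−224) = 224 − 82.88 = 141.12 → 141
rgb(114, 88, 141) = #72588D.

#72588D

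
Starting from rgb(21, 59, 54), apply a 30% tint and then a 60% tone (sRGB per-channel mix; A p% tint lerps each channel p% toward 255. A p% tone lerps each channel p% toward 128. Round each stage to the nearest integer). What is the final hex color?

#717c7a

A 30% tint moves each channel 30% toward 255:
  R: 21 + 0.3×(255−21) = 21 + 70.2 = 91.2 → 91
  G: 59 + 58.8 = 117.8 → 118
  B: 54 + 60.3 = 114.3 → 114
After the tint: rgb(91, 118, 114) = #5b7672.
Lerp each channel 60% toward 128:
  R: 91 + 0.6×(128−91) = 91 + 22.2 = 113.2 → 113
  G: 118 + 6 = 124 → 124
  B: 114 + 0.6×(128−114) = 114 + 8.4 = 122.4 → 122
rgb(113, 124, 122) = #717c7a.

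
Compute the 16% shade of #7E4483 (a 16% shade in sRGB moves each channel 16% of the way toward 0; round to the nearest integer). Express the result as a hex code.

#7E4483 is rgb(126, 68, 131).
Lerp each channel 16% toward 0:
  R: 126 + 0.16×(0−126) = 126 − 20.16 = 105.84 → 106
  G: 68 − 10.88 = 57.12 → 57
  B: 131 − 20.96 = 110.04 → 110
rgb(106, 57, 110) = #6A396E.

#6A396E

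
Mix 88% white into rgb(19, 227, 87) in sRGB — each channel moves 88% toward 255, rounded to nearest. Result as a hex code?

Per channel, c → c + 0.88(255 − c):
  R: 19 + 207.68 = 226.68 → 227
  G: 227 + 0.88×(255−227) = 227 + 24.64 = 251.64 → 252
  B: 87 + 147.84 = 234.84 → 235
rgb(227, 252, 235) = #e3fceb.

#e3fceb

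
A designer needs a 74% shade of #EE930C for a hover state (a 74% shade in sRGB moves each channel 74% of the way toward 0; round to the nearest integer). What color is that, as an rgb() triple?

rgb(62, 38, 3)

#EE930C is rgb(238, 147, 12).
A 74% shade moves each channel 74% toward 0:
  R: 238 + 0.74×(0−238) = 238 − 176.12 = 61.88 → 62
  G: 147 − 108.78 = 38.22 → 38
  B: 12 − 8.88 = 3.12 → 3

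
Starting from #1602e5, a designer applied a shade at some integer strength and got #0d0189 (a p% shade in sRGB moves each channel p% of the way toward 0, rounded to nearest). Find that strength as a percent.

40%

#1602e5 is rgb(22, 2, 229); #0d0189 is rgb(13, 1, 137).
On the B channel (widest range): 137 ≈ 229 + (p/100)(0 − 229), so p ≈ 100×(137 − 229)/(0 − 229) = -9200/-229 = 40.17.
p = 40 reproduces all three channels after rounding.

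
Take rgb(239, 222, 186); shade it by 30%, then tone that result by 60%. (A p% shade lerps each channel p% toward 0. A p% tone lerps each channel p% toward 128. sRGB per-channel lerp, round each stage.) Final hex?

Lerp each channel 30% toward 0:
  R: 239 + 0.3×(0−239) = 239 − 71.7 = 167.3 → 167
  G: 222 + 0.3×(0−222) = 222 − 66.6 = 155.4 → 155
  B: 186 − 55.8 = 130.2 → 130
After the shade: rgb(167, 155, 130) = #a79b82.
Per channel, c → c + 0.6(128 − c):
  R: 167 + 0.6×(128−167) = 167 − 23.4 = 143.6 → 144
  G: 155 + 0.6×(128−155) = 155 − 16.2 = 138.8 → 139
  B: 130 − 1.2 = 128.8 → 129
rgb(144, 139, 129) = #908b81.

#908b81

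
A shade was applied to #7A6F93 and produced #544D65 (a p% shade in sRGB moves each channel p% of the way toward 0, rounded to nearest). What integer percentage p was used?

#7A6F93 is rgb(122, 111, 147); #544D65 is rgb(84, 77, 101).
On the B channel (widest range): 101 ≈ 147 + (p/100)(0 − 147), so p ≈ 100×(101 − 147)/(0 − 147) = -4600/-147 = 31.29.
p = 31 reproduces all three channels after rounding.

31%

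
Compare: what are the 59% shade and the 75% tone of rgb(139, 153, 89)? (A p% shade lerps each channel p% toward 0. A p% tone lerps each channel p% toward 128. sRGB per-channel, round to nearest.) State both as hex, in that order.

#393F24, #838676

59% shade:
  R: 139 + 0.59×(0−139) = 139 − 82.01 = 56.99 → 57
  G: 153 + 0.59×(0−153) = 153 − 90.27 = 62.73 → 63
  B: 89 + 0.59×(0−89) = 89 − 52.51 = 36.49 → 36
  → #393F24
75% tone:
  R: 139 − 8.25 = 130.75 → 131
  G: 153 − 18.75 = 134.25 → 134
  B: 89 + 0.75×(128−89) = 89 + 29.25 = 118.25 → 118
  → #838676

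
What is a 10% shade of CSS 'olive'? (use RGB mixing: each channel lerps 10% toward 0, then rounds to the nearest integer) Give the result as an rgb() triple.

rgb(115, 115, 0)

CSS olive is rgb(128, 128, 0).
A 10% shade moves each channel 10% toward 0:
  R: 128 − 12.8 = 115.2 → 115
  G: 128 + 0.1×(0−128) = 128 − 12.8 = 115.2 → 115
  B: 0 + 0 = 0 → 0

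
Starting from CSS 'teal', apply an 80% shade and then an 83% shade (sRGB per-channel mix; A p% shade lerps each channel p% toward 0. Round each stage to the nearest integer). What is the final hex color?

CSS teal is rgb(0, 128, 128).
Per channel, c → c + 0.8(0 − c):
  R: 0 + 0.8×(0−0) = 0 + 0 = 0 → 0
  G: 128 + 0.8×(0−128) = 128 − 102.4 = 25.6 → 26
  B: 128 + 0.8×(0−128) = 128 − 102.4 = 25.6 → 26
After the shade: rgb(0, 26, 26) = #001a1a.
Lerp each channel 83% toward 0:
  R: 0 + 0.83×(0−0) = 0 + 0 = 0 → 0
  G: 26 + 0.83×(0−26) = 26 − 21.58 = 4.42 → 4
  B: 26 + 0.83×(0−26) = 26 − 21.58 = 4.42 → 4
rgb(0, 4, 4) = #000404.

#000404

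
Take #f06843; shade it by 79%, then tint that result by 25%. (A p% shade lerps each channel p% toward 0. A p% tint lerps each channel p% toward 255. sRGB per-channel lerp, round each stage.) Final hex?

#f06843 is rgb(240, 104, 67).
Lerp each channel 79% toward 0:
  R: 240 + 0.79×(0−240) = 240 − 189.6 = 50.4 → 50
  G: 104 − 82.16 = 21.84 → 22
  B: 67 + 0.79×(0−67) = 67 − 52.93 = 14.07 → 14
After the shade: rgb(50, 22, 14) = #32160e.
Lerp each channel 25% toward 255:
  R: 50 + 0.25×(255−50) = 50 + 51.25 = 101.25 → 101
  G: 22 + 58.25 = 80.25 → 80
  B: 14 + 60.25 = 74.25 → 74
rgb(101, 80, 74) = #65504a.

#65504a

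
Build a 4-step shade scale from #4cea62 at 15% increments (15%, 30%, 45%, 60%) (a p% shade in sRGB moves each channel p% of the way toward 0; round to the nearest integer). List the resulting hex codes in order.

#4cea62 is rgb(76, 234, 98).
15%: (76 − 11.4 = 64.6→65, 234 − 35.1 = 198.9→199, 98 − 14.7 = 83.3→83) → #41c753
30%: (76 − 22.8 = 53.2→53, 234 − 70.2 = 163.8→164, 98 − 29.4 = 68.6→69) → #35a445
45%: (76 − 34.2 = 41.8→42, 234 − 105.3 = 128.7→129, 98 − 44.1 = 53.9→54) → #2a8136
60%: (76 − 45.6 = 30.4→30, 234 − 140.4 = 93.6→94, 98 − 58.8 = 39.2→39) → #1e5e27

#41c753, #35a445, #2a8136, #1e5e27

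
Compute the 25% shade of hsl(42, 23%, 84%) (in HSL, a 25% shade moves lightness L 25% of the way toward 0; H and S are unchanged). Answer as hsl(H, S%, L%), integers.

L moves 25% from 84 toward 0: 84 − 21 = 63 → 63.
H and S are unchanged.

hsl(42, 23%, 63%)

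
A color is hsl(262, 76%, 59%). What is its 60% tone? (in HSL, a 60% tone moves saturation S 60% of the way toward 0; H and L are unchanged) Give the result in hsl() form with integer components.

hsl(262, 30%, 59%)

S moves 60% from 76 toward 0: 76 − 45.6 = 30.4 → 30.
H and L are unchanged.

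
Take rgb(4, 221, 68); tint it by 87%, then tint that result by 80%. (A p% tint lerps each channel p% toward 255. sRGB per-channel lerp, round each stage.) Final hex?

#f8fefa

An 87% tint moves each channel 87% toward 255:
  R: 4 + 0.87×(255−4) = 4 + 218.37 = 222.37 → 222
  G: 221 + 0.87×(255−221) = 221 + 29.58 = 250.58 → 251
  B: 68 + 162.69 = 230.69 → 231
After the tint: rgb(222, 251, 231) = #defbe7.
An 80% tint moves each channel 80% toward 255:
  R: 222 + 0.8×(255−222) = 222 + 26.4 = 248.4 → 248
  G: 251 + 0.8×(255−251) = 251 + 3.2 = 254.2 → 254
  B: 231 + 0.8×(255−231) = 231 + 19.2 = 250.2 → 250
rgb(248, 254, 250) = #f8fefa.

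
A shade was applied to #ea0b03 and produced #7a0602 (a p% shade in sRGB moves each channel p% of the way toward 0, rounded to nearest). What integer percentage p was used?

#ea0b03 is rgb(234, 11, 3); #7a0602 is rgb(122, 6, 2).
On the R channel (widest range): 122 ≈ 234 + (p/100)(0 − 234), so p ≈ 100×(122 − 234)/(0 − 234) = -11200/-234 = 47.86.
p = 48 reproduces all three channels after rounding.

48%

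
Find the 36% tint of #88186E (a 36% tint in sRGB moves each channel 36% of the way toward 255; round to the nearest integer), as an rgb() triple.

rgb(179, 107, 162)

#88186E is rgb(136, 24, 110).
Lerp each channel 36% toward 255:
  R: 136 + 42.84 = 178.84 → 179
  G: 24 + 83.16 = 107.16 → 107
  B: 110 + 0.36×(255−110) = 110 + 52.2 = 162.2 → 162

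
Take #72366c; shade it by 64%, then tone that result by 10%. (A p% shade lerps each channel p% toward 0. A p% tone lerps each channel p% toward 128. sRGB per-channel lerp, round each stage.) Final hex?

#72366c is rgb(114, 54, 108).
A 64% shade moves each channel 64% toward 0:
  R: 114 + 0.64×(0−114) = 114 − 72.96 = 41.04 → 41
  G: 54 − 34.56 = 19.44 → 19
  B: 108 + 0.64×(0−108) = 108 − 69.12 = 38.88 → 39
After the shade: rgb(41, 19, 39) = #291327.
A 10% tone moves each channel 10% toward 128:
  R: 41 + 0.1×(128−41) = 41 + 8.7 = 49.7 → 50
  G: 19 + 10.9 = 29.9 → 30
  B: 39 + 8.9 = 47.9 → 48
rgb(50, 30, 48) = #321e30.

#321e30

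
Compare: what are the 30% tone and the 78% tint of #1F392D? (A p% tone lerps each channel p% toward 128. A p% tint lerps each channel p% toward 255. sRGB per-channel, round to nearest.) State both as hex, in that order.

#3C4E46, #CED3D1

#1F392D is rgb(31, 57, 45).
30% tone:
  R: 31 + 29.1 = 60.1 → 60
  G: 57 + 0.3×(128−57) = 57 + 21.3 = 78.3 → 78
  B: 45 + 24.9 = 69.9 → 70
  → #3C4E46
78% tint:
  R: 31 + 174.72 = 205.72 → 206
  G: 57 + 0.78×(255−57) = 57 + 154.44 = 211.44 → 211
  B: 45 + 163.8 = 208.8 → 209
  → #CED3D1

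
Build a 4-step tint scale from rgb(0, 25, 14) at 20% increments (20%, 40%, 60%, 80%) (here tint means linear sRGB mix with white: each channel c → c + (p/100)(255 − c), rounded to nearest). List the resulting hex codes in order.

20%: (0 + 51 = 51→51, 25 + 46 = 71→71, 14 + 48.2 = 62.2→62) → #33473E
40%: (0 + 102 = 102→102, 25 + 92 = 117→117, 14 + 96.4 = 110.4→110) → #66756E
60%: (0 + 153 = 153→153, 25 + 138 = 163→163, 14 + 144.6 = 158.6→159) → #99A39F
80%: (0 + 204 = 204→204, 25 + 184 = 209→209, 14 + 192.8 = 206.8→207) → #CCD1CF

#33473E, #66756E, #99A39F, #CCD1CF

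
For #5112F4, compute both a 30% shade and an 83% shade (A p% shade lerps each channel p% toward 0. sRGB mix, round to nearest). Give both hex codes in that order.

#5112F4 is rgb(81, 18, 244).
30% shade:
  R: 81 + 0.3×(0−81) = 81 − 24.3 = 56.7 → 57
  G: 18 − 5.4 = 12.6 → 13
  B: 244 − 73.2 = 170.8 → 171
  → #390DAB
83% shade:
  R: 81 − 67.23 = 13.77 → 14
  G: 18 + 0.83×(0−18) = 18 − 14.94 = 3.06 → 3
  B: 244 + 0.83×(0−244) = 244 − 202.52 = 41.48 → 41
  → #0E0329

#390DAB, #0E0329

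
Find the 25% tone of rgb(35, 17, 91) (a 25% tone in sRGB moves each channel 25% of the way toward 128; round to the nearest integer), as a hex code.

Lerp each channel 25% toward 128:
  R: 35 + 0.25×(128−35) = 35 + 23.25 = 58.25 → 58
  G: 17 + 27.75 = 44.75 → 45
  B: 91 + 0.25×(128−91) = 91 + 9.25 = 100.25 → 100
rgb(58, 45, 100) = #3A2D64.

#3A2D64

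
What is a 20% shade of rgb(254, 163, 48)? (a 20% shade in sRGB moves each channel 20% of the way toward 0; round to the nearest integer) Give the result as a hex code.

Per channel, c → c + 0.2(0 − c):
  R: 254 − 50.8 = 203.2 → 203
  G: 163 + 0.2×(0−163) = 163 − 32.6 = 130.4 → 130
  B: 48 − 9.6 = 38.4 → 38
rgb(203, 130, 38) = #CB8226.

#CB8226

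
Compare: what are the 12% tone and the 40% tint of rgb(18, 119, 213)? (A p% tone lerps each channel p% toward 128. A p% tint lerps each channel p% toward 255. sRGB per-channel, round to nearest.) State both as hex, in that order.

12% tone:
  R: 18 + 13.2 = 31.2 → 31
  G: 119 + 0.12×(128−119) = 119 + 1.08 = 120.08 → 120
  B: 213 + 0.12×(128−213) = 213 − 10.2 = 202.8 → 203
  → #1f78cb
40% tint:
  R: 18 + 94.8 = 112.8 → 113
  G: 119 + 54.4 = 173.4 → 173
  B: 213 + 16.8 = 229.8 → 230
  → #71ade6

#1f78cb, #71ade6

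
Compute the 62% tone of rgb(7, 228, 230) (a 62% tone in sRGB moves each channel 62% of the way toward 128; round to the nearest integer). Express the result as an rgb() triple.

rgb(82, 166, 167)

Per channel, c → c + 0.62(128 − c):
  R: 7 + 0.62×(128−7) = 7 + 75.02 = 82.02 → 82
  G: 228 + 0.62×(128−228) = 228 − 62 = 166 → 166
  B: 230 − 63.24 = 166.76 → 167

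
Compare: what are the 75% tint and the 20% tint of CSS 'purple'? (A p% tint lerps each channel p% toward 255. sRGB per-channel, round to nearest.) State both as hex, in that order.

#dfbfdf, #993399

CSS purple is rgb(128, 0, 128).
75% tint:
  R: 128 + 95.25 = 223.25 → 223
  G: 0 + 191.25 = 191.25 → 191
  B: 128 + 0.75×(255−128) = 128 + 95.25 = 223.25 → 223
  → #dfbfdf
20% tint:
  R: 128 + 0.2×(255−128) = 128 + 25.4 = 153.4 → 153
  G: 0 + 0.2×(255−0) = 0 + 51 = 51 → 51
  B: 128 + 0.2×(255−128) = 128 + 25.4 = 153.4 → 153
  → #993399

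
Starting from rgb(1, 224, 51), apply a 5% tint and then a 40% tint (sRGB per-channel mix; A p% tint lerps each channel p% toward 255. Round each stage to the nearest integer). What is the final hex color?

#6EEE8B

Per channel, c → c + 0.05(255 − c):
  R: 1 + 12.7 = 13.7 → 14
  G: 224 + 0.05×(255−224) = 224 + 1.55 = 225.55 → 226
  B: 51 + 0.05×(255−51) = 51 + 10.2 = 61.2 → 61
After the tint: rgb(14, 226, 61) = #0EE23D.
Per channel, c → c + 0.4(255 − c):
  R: 14 + 0.4×(255−14) = 14 + 96.4 = 110.4 → 110
  G: 226 + 11.6 = 237.6 → 238
  B: 61 + 77.6 = 138.6 → 139
rgb(110, 238, 139) = #6EEE8B.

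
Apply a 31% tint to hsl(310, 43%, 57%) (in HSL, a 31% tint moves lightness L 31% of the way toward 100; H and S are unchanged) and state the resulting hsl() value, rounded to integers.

L moves 31% from 57 toward 100: 57 + 13.33 = 70.33 → 70.
H and S are unchanged.

hsl(310, 43%, 70%)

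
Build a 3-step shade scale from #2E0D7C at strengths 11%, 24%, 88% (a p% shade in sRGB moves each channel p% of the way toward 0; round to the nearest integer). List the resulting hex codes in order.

#2E0D7C is rgb(46, 13, 124).
11%: (46 − 5.06 = 40.94→41, 13 − 1.43 = 11.57→12, 124 − 13.64 = 110.36→110) → #290C6E
24%: (46 − 11.04 = 34.96→35, 13 − 3.12 = 9.88→10, 124 − 29.76 = 94.24→94) → #230A5E
88%: (46 − 40.48 = 5.52→6, 13 − 11.44 = 1.56→2, 124 − 109.12 = 14.88→15) → #06020F

#290C6E, #230A5E, #06020F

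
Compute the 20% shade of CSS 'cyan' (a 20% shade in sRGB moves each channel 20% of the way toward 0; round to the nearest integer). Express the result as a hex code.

#00cccc

CSS cyan is rgb(0, 255, 255).
Per channel, c → c + 0.2(0 − c):
  R: 0 + 0 = 0 → 0
  G: 255 + 0.2×(0−255) = 255 − 51 = 204 → 204
  B: 255 − 51 = 204 → 204
rgb(0, 204, 204) = #00cccc.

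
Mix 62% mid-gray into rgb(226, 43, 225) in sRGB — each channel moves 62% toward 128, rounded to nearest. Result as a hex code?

A 62% tone moves each channel 62% toward 128:
  R: 226 + 0.62×(128−226) = 226 − 60.76 = 165.24 → 165
  G: 43 + 0.62×(128−43) = 43 + 52.7 = 95.7 → 96
  B: 225 − 60.14 = 164.86 → 165
rgb(165, 96, 165) = #a560a5.

#a560a5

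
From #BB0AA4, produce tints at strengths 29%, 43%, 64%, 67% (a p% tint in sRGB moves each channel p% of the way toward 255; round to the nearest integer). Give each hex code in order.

#BB0AA4 is rgb(187, 10, 164).
29%: (187 + 19.72 = 206.72→207, 10 + 71.05 = 81.05→81, 164 + 26.39 = 190.39→190) → #CF51BE
43%: (187 + 29.24 = 216.24→216, 10 + 105.35 = 115.35→115, 164 + 39.13 = 203.13→203) → #D873CB
64%: (187 + 43.52 = 230.52→231, 10 + 156.8 = 166.8→167, 164 + 58.24 = 222.24→222) → #E7A7DE
67%: (187 + 45.56 = 232.56→233, 10 + 164.15 = 174.15→174, 164 + 60.97 = 224.97→225) → #E9AEE1

#CF51BE, #D873CB, #E7A7DE, #E9AEE1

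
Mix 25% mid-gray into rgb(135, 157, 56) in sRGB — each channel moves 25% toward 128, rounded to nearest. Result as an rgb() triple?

rgb(133, 150, 74)

Lerp each channel 25% toward 128:
  R: 135 + 0.25×(128−135) = 135 − 1.75 = 133.25 → 133
  G: 157 − 7.25 = 149.75 → 150
  B: 56 + 0.25×(128−56) = 56 + 18 = 74 → 74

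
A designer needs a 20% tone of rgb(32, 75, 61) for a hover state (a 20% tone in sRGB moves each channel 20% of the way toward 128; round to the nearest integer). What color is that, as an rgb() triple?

A 20% tone moves each channel 20% toward 128:
  R: 32 + 19.2 = 51.2 → 51
  G: 75 + 0.2×(128−75) = 75 + 10.6 = 85.6 → 86
  B: 61 + 13.4 = 74.4 → 74

rgb(51, 86, 74)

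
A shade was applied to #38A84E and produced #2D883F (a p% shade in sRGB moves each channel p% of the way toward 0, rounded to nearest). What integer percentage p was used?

19%

#38A84E is rgb(56, 168, 78); #2D883F is rgb(45, 136, 63).
On the G channel (widest range): 136 ≈ 168 + (p/100)(0 − 168), so p ≈ 100×(136 − 168)/(0 − 168) = -3200/-168 = 19.05.
p = 19 reproduces all three channels after rounding.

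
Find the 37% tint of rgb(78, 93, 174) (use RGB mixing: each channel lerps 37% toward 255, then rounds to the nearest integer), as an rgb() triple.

rgb(143, 153, 204)

Per channel, c → c + 0.37(255 − c):
  R: 78 + 0.37×(255−78) = 78 + 65.49 = 143.49 → 143
  G: 93 + 0.37×(255−93) = 93 + 59.94 = 152.94 → 153
  B: 174 + 29.97 = 203.97 → 204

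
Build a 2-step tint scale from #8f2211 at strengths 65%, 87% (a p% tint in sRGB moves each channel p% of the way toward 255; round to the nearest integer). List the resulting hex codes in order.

#8f2211 is rgb(143, 34, 17).
65%: (143 + 72.8 = 215.8→216, 34 + 143.65 = 177.65→178, 17 + 154.7 = 171.7→172) → #d8b2ac
87%: (143 + 97.44 = 240.44→240, 34 + 192.27 = 226.27→226, 17 + 207.06 = 224.06→224) → #f0e2e0

#d8b2ac, #f0e2e0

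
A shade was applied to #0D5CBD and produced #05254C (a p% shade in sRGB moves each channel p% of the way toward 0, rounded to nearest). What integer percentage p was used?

60%

#0D5CBD is rgb(13, 92, 189); #05254C is rgb(5, 37, 76).
On the B channel (widest range): 76 ≈ 189 + (p/100)(0 − 189), so p ≈ 100×(76 − 189)/(0 − 189) = -11300/-189 = 59.79.
p = 60 reproduces all three channels after rounding.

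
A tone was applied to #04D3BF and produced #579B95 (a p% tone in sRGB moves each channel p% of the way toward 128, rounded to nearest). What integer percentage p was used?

#04D3BF is rgb(4, 211, 191); #579B95 is rgb(87, 155, 149).
On the R channel (widest range): 87 ≈ 4 + (p/100)(128 − 4), so p ≈ 100×(87 − 4)/(128 − 4) = 8300/124 = 66.94.
p = 67 reproduces all three channels after rounding.

67%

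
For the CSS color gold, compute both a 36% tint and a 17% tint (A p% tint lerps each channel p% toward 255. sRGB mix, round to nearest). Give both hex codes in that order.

CSS gold is rgb(255, 215, 0).
36% tint:
  R: 255 + 0.36×(255−255) = 255 + 0 = 255 → 255
  G: 215 + 14.4 = 229.4 → 229
  B: 0 + 0.36×(255−0) = 0 + 91.8 = 91.8 → 92
  → #FFE55C
17% tint:
  R: 255 + 0.17×(255−255) = 255 + 0 = 255 → 255
  G: 215 + 6.8 = 221.8 → 222
  B: 0 + 43.35 = 43.35 → 43
  → #FFDE2B

#FFE55C, #FFDE2B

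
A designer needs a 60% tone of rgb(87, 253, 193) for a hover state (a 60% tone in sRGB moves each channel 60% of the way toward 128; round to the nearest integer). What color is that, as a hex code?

A 60% tone moves each channel 60% toward 128:
  R: 87 + 0.6×(128−87) = 87 + 24.6 = 111.6 → 112
  G: 253 + 0.6×(128−253) = 253 − 75 = 178 → 178
  B: 193 + 0.6×(128−193) = 193 − 39 = 154 → 154
rgb(112, 178, 154) = #70b29a.

#70b29a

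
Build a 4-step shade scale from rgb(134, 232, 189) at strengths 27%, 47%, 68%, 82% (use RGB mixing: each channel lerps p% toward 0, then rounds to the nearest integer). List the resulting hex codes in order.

27%: (134 − 36.18 = 97.82→98, 232 − 62.64 = 169.36→169, 189 − 51.03 = 137.97→138) → #62A98A
47%: (134 − 62.98 = 71.02→71, 232 − 109.04 = 122.96→123, 189 − 88.83 = 100.17→100) → #477B64
68%: (134 − 91.12 = 42.88→43, 232 − 157.76 = 74.24→74, 189 − 128.52 = 60.48→60) → #2B4A3C
82%: (134 − 109.88 = 24.12→24, 232 − 190.24 = 41.76→42, 189 − 154.98 = 34.02→34) → #182A22

#62A98A, #477B64, #2B4A3C, #182A22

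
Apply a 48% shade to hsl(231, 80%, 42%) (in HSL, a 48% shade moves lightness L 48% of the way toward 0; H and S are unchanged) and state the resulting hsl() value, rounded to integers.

hsl(231, 80%, 22%)

L moves 48% from 42 toward 0: 42 − 20.16 = 21.84 → 22.
H and S are unchanged.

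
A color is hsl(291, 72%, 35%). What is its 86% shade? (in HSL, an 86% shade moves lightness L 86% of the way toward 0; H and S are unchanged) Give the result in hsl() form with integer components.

L moves 86% from 35 toward 0: 35 − 30.1 = 4.9 → 5.
H and S are unchanged.

hsl(291, 72%, 5%)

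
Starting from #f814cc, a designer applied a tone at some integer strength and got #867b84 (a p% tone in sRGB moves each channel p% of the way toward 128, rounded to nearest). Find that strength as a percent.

95%

#f814cc is rgb(248, 20, 204); #867b84 is rgb(134, 123, 132).
On the R channel (widest range): 134 ≈ 248 + (p/100)(128 − 248), so p ≈ 100×(134 − 248)/(128 − 248) = -11400/-120 = 95.00.
p = 95 reproduces all three channels after rounding.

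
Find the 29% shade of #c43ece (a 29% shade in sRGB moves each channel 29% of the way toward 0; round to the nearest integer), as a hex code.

#8b2c92

#c43ece is rgb(196, 62, 206).
Per channel, c → c + 0.29(0 − c):
  R: 196 − 56.84 = 139.16 → 139
  G: 62 − 17.98 = 44.02 → 44
  B: 206 + 0.29×(0−206) = 206 − 59.74 = 146.26 → 146
rgb(139, 44, 146) = #8b2c92.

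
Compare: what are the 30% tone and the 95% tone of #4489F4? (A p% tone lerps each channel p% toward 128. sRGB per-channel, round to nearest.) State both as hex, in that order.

#4489F4 is rgb(68, 137, 244).
30% tone:
  R: 68 + 0.3×(128−68) = 68 + 18 = 86 → 86
  G: 137 + 0.3×(128−137) = 137 − 2.7 = 134.3 → 134
  B: 244 − 34.8 = 209.2 → 209
  → #5686D1
95% tone:
  R: 68 + 57 = 125 → 125
  G: 137 − 8.55 = 128.45 → 128
  B: 244 + 0.95×(128−244) = 244 − 110.2 = 133.8 → 134
  → #7D8086

#5686D1, #7D8086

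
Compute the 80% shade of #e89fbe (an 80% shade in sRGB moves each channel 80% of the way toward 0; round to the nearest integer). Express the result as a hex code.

#2e2026

#e89fbe is rgb(232, 159, 190).
Lerp each channel 80% toward 0:
  R: 232 + 0.8×(0−232) = 232 − 185.6 = 46.4 → 46
  G: 159 + 0.8×(0−159) = 159 − 127.2 = 31.8 → 32
  B: 190 + 0.8×(0−190) = 190 − 152 = 38 → 38
rgb(46, 32, 38) = #2e2026.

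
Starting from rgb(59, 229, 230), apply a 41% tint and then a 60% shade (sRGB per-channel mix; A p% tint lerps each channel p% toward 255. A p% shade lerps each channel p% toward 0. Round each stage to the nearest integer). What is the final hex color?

#386060

Lerp each channel 41% toward 255:
  R: 59 + 80.36 = 139.36 → 139
  G: 229 + 0.41×(255−229) = 229 + 10.66 = 239.66 → 240
  B: 230 + 10.25 = 240.25 → 240
After the tint: rgb(139, 240, 240) = #8BF0F0.
A 60% shade moves each channel 60% toward 0:
  R: 139 + 0.6×(0−139) = 139 − 83.4 = 55.6 → 56
  G: 240 − 144 = 96 → 96
  B: 240 − 144 = 96 → 96
rgb(56, 96, 96) = #386060.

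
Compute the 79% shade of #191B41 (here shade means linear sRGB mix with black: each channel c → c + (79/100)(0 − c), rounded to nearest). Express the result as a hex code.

#191B41 is rgb(25, 27, 65).
Per channel, c → c + 0.79(0 − c):
  R: 25 + 0.79×(0−25) = 25 − 19.75 = 5.25 → 5
  G: 27 + 0.79×(0−27) = 27 − 21.33 = 5.67 → 6
  B: 65 + 0.79×(0−65) = 65 − 51.35 = 13.65 → 14
rgb(5, 6, 14) = #05060E.

#05060E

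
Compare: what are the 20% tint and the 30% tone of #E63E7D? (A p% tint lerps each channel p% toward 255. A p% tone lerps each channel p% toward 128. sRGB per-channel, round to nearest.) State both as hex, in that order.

#EB6597, #C7527E

#E63E7D is rgb(230, 62, 125).
20% tint:
  R: 230 + 0.2×(255−230) = 230 + 5 = 235 → 235
  G: 62 + 0.2×(255−62) = 62 + 38.6 = 100.6 → 101
  B: 125 + 0.2×(255−125) = 125 + 26 = 151 → 151
  → #EB6597
30% tone:
  R: 230 + 0.3×(128−230) = 230 − 30.6 = 199.4 → 199
  G: 62 + 0.3×(128−62) = 62 + 19.8 = 81.8 → 82
  B: 125 + 0.3×(128−125) = 125 + 0.9 = 125.9 → 126
  → #C7527E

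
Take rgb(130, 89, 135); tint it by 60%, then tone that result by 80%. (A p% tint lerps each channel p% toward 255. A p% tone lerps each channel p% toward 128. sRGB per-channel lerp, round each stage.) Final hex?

#8F8C90

A 60% tint moves each channel 60% toward 255:
  R: 130 + 0.6×(255−130) = 130 + 75 = 205 → 205
  G: 89 + 0.6×(255−89) = 89 + 99.6 = 188.6 → 189
  B: 135 + 72 = 207 → 207
After the tint: rgb(205, 189, 207) = #CDBDCF.
An 80% tone moves each channel 80% toward 128:
  R: 205 − 61.6 = 143.4 → 143
  G: 189 + 0.8×(128−189) = 189 − 48.8 = 140.2 → 140
  B: 207 + 0.8×(128−207) = 207 − 63.2 = 143.8 → 144
rgb(143, 140, 144) = #8F8C90.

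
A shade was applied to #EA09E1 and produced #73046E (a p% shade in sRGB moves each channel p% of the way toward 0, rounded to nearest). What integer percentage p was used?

#EA09E1 is rgb(234, 9, 225); #73046E is rgb(115, 4, 110).
On the R channel (widest range): 115 ≈ 234 + (p/100)(0 − 234), so p ≈ 100×(115 − 234)/(0 − 234) = -11900/-234 = 50.85.
p = 51 reproduces all three channels after rounding.

51%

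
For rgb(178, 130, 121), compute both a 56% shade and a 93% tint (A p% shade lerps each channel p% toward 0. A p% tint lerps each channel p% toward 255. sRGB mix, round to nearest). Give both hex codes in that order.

#4E3935, #FAF6F6

56% shade:
  R: 178 + 0.56×(0−178) = 178 − 99.68 = 78.32 → 78
  G: 130 + 0.56×(0−130) = 130 − 72.8 = 57.2 → 57
  B: 121 + 0.56×(0−121) = 121 − 67.76 = 53.24 → 53
  → #4E3935
93% tint:
  R: 178 + 0.93×(255−178) = 178 + 71.61 = 249.61 → 250
  G: 130 + 116.25 = 246.25 → 246
  B: 121 + 0.93×(255−121) = 121 + 124.62 = 245.62 → 246
  → #FAF6F6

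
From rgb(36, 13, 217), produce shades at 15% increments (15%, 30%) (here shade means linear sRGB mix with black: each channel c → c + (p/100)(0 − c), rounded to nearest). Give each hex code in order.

#1F0BB8, #190998

15%: (36 − 5.4 = 30.6→31, 13 − 1.95 = 11.05→11, 217 − 32.55 = 184.45→184) → #1F0BB8
30%: (36 − 10.8 = 25.2→25, 13 − 3.9 = 9.1→9, 217 − 65.1 = 151.9→152) → #190998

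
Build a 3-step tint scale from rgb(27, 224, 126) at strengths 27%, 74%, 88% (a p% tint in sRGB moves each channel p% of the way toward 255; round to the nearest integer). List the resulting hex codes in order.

27%: (27 + 61.56 = 88.56→89, 224 + 8.37 = 232.37→232, 126 + 34.83 = 160.83→161) → #59E8A1
74%: (27 + 168.72 = 195.72→196, 224 + 22.94 = 246.94→247, 126 + 95.46 = 221.46→221) → #C4F7DD
88%: (27 + 200.64 = 227.64→228, 224 + 27.28 = 251.28→251, 126 + 113.52 = 239.52→240) → #E4FBF0

#59E8A1, #C4F7DD, #E4FBF0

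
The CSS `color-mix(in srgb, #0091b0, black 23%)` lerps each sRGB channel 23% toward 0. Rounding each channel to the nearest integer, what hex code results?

#007088

#0091b0 is rgb(0, 145, 176).
A 23% shade moves each channel 23% toward 0:
  R: 0 + 0 = 0 → 0
  G: 145 − 33.35 = 111.65 → 112
  B: 176 + 0.23×(0−176) = 176 − 40.48 = 135.52 → 136
rgb(0, 112, 136) = #007088.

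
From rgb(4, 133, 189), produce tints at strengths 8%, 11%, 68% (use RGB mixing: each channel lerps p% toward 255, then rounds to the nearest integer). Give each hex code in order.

#188FC2, #2092C4, #AFD8EA

8%: (4 + 20.08 = 24.08→24, 133 + 9.76 = 142.76→143, 189 + 5.28 = 194.28→194) → #188FC2
11%: (4 + 27.61 = 31.61→32, 133 + 13.42 = 146.42→146, 189 + 7.26 = 196.26→196) → #2092C4
68%: (4 + 170.68 = 174.68→175, 133 + 82.96 = 215.96→216, 189 + 44.88 = 233.88→234) → #AFD8EA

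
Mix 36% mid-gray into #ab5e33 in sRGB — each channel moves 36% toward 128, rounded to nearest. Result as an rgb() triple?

rgb(156, 106, 79)

#ab5e33 is rgb(171, 94, 51).
A 36% tone moves each channel 36% toward 128:
  R: 171 + 0.36×(128−171) = 171 − 15.48 = 155.52 → 156
  G: 94 + 12.24 = 106.24 → 106
  B: 51 + 0.36×(128−51) = 51 + 27.72 = 78.72 → 79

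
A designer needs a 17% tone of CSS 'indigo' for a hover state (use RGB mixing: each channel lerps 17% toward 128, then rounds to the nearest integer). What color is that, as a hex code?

#541682

CSS indigo is rgb(75, 0, 130).
Per channel, c → c + 0.17(128 − c):
  R: 75 + 9.01 = 84.01 → 84
  G: 0 + 0.17×(128−0) = 0 + 21.76 = 21.76 → 22
  B: 130 + 0.17×(128−130) = 130 − 0.34 = 129.66 → 130
rgb(84, 22, 130) = #541682.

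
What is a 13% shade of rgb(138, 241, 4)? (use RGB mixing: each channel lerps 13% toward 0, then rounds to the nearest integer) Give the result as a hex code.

#78d203

Lerp each channel 13% toward 0:
  R: 138 + 0.13×(0−138) = 138 − 17.94 = 120.06 → 120
  G: 241 + 0.13×(0−241) = 241 − 31.33 = 209.67 → 210
  B: 4 + 0.13×(0−4) = 4 − 0.52 = 3.48 → 3
rgb(120, 210, 3) = #78d203.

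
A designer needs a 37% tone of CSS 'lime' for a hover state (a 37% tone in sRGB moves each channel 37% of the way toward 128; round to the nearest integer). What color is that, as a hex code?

#2FD02F

CSS lime is rgb(0, 255, 0).
Per channel, c → c + 0.37(128 − c):
  R: 0 + 0.37×(128−0) = 0 + 47.36 = 47.36 → 47
  G: 255 + 0.37×(128−255) = 255 − 46.99 = 208.01 → 208
  B: 0 + 0.37×(128−0) = 0 + 47.36 = 47.36 → 47
rgb(47, 208, 47) = #2FD02F.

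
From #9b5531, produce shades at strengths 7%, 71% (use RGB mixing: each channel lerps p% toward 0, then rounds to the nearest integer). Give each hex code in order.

#904f2e, #2d190e

#9b5531 is rgb(155, 85, 49).
7%: (155 − 10.85 = 144.15→144, 85 − 5.95 = 79.05→79, 49 − 3.43 = 45.57→46) → #904f2e
71%: (155 − 110.05 = 44.95→45, 85 − 60.35 = 24.65→25, 49 − 34.79 = 14.21→14) → #2d190e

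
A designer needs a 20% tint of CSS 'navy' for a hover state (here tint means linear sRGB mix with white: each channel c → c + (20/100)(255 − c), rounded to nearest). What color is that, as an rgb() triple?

rgb(51, 51, 153)

CSS navy is rgb(0, 0, 128).
Per channel, c → c + 0.2(255 − c):
  R: 0 + 51 = 51 → 51
  G: 0 + 0.2×(255−0) = 0 + 51 = 51 → 51
  B: 128 + 25.4 = 153.4 → 153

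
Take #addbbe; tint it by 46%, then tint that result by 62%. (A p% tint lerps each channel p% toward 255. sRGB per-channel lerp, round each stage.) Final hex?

#addbbe is rgb(173, 219, 190).
Lerp each channel 46% toward 255:
  R: 173 + 37.72 = 210.72 → 211
  G: 219 + 16.56 = 235.56 → 236
  B: 190 + 29.9 = 219.9 → 220
After the tint: rgb(211, 236, 220) = #d3ecdc.
Per channel, c → c + 0.62(255 − c):
  R: 211 + 0.62×(255−211) = 211 + 27.28 = 238.28 → 238
  G: 236 + 0.62×(255−236) = 236 + 11.78 = 247.78 → 248
  B: 220 + 21.7 = 241.7 → 242
rgb(238, 248, 242) = #eef8f2.

#eef8f2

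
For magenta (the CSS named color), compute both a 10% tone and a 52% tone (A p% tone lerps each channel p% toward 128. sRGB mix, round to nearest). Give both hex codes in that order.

#f20df2, #bd43bd

CSS magenta is rgb(255, 0, 255).
10% tone:
  R: 255 + 0.1×(128−255) = 255 − 12.7 = 242.3 → 242
  G: 0 + 0.1×(128−0) = 0 + 12.8 = 12.8 → 13
  B: 255 − 12.7 = 242.3 → 242
  → #f20df2
52% tone:
  R: 255 + 0.52×(128−255) = 255 − 66.04 = 188.96 → 189
  G: 0 + 0.52×(128−0) = 0 + 66.56 = 66.56 → 67
  B: 255 + 0.52×(128−255) = 255 − 66.04 = 188.96 → 189
  → #bd43bd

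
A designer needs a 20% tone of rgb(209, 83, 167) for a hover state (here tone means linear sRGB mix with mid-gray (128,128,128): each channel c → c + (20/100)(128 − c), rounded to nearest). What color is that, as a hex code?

A 20% tone moves each channel 20% toward 128:
  R: 209 − 16.2 = 192.8 → 193
  G: 83 + 0.2×(128−83) = 83 + 9 = 92 → 92
  B: 167 − 7.8 = 159.2 → 159
rgb(193, 92, 159) = #C15C9F.

#C15C9F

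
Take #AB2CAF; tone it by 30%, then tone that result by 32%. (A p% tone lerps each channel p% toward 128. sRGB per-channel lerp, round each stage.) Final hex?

#AB2CAF is rgb(171, 44, 175).
Per channel, c → c + 0.3(128 − c):
  R: 171 − 12.9 = 158.1 → 158
  G: 44 + 25.2 = 69.2 → 69
  B: 175 − 14.1 = 160.9 → 161
After the tone: rgb(158, 69, 161) = #9E45A1.
Per channel, c → c + 0.32(128 − c):
  R: 158 − 9.6 = 148.4 → 148
  G: 69 + 0.32×(128−69) = 69 + 18.88 = 87.88 → 88
  B: 161 − 10.56 = 150.44 → 150
rgb(148, 88, 150) = #945896.

#945896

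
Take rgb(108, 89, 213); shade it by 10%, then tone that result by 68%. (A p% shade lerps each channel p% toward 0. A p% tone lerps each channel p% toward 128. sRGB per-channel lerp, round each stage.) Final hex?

#767194

Per channel, c → c + 0.1(0 − c):
  R: 108 + 0.1×(0−108) = 108 − 10.8 = 97.2 → 97
  G: 89 + 0.1×(0−89) = 89 − 8.9 = 80.1 → 80
  B: 213 + 0.1×(0−213) = 213 − 21.3 = 191.7 → 192
After the shade: rgb(97, 80, 192) = #6150C0.
A 68% tone moves each channel 68% toward 128:
  R: 97 + 0.68×(128−97) = 97 + 21.08 = 118.08 → 118
  G: 80 + 32.64 = 112.64 → 113
  B: 192 − 43.52 = 148.48 → 148
rgb(118, 113, 148) = #767194.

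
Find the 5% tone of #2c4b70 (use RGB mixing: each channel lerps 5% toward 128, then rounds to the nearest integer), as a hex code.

#2c4b70 is rgb(44, 75, 112).
Per channel, c → c + 0.05(128 − c):
  R: 44 + 0.05×(128−44) = 44 + 4.2 = 48.2 → 48
  G: 75 + 0.05×(128−75) = 75 + 2.65 = 77.65 → 78
  B: 112 + 0.8 = 112.8 → 113
rgb(48, 78, 113) = #304e71.

#304e71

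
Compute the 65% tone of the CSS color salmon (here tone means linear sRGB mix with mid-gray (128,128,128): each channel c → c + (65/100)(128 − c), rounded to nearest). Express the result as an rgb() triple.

CSS salmon is rgb(250, 128, 114).
Per channel, c → c + 0.65(128 − c):
  R: 250 + 0.65×(128−250) = 250 − 79.3 = 170.7 → 171
  G: 128 + 0.65×(128−128) = 128 + 0 = 128 → 128
  B: 114 + 9.1 = 123.1 → 123

rgb(171, 128, 123)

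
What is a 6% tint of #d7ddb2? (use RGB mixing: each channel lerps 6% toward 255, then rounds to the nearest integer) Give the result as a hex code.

#d7ddb2 is rgb(215, 221, 178).
A 6% tint moves each channel 6% toward 255:
  R: 215 + 2.4 = 217.4 → 217
  G: 221 + 2.04 = 223.04 → 223
  B: 178 + 4.62 = 182.62 → 183
rgb(217, 223, 183) = #d9dfb7.

#d9dfb7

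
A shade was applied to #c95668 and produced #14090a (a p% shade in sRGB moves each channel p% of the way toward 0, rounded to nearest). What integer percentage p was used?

90%

#c95668 is rgb(201, 86, 104); #14090a is rgb(20, 9, 10).
On the R channel (widest range): 20 ≈ 201 + (p/100)(0 − 201), so p ≈ 100×(20 − 201)/(0 − 201) = -18100/-201 = 90.05.
p = 90 reproduces all three channels after rounding.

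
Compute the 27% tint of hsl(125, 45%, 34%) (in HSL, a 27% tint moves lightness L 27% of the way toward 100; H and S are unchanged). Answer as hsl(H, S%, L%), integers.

hsl(125, 45%, 52%)

L moves 27% from 34 toward 100: 34 + 17.82 = 51.82 → 52.
H and S are unchanged.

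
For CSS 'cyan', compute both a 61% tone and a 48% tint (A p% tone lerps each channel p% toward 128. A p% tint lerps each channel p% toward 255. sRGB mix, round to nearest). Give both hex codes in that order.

CSS cyan is rgb(0, 255, 255).
61% tone:
  R: 0 + 78.08 = 78.08 → 78
  G: 255 − 77.47 = 177.53 → 178
  B: 255 − 77.47 = 177.53 → 178
  → #4eb2b2
48% tint:
  R: 0 + 122.4 = 122.4 → 122
  G: 255 + 0 = 255 → 255
  B: 255 + 0.48×(255−255) = 255 + 0 = 255 → 255
  → #7affff

#4eb2b2, #7affff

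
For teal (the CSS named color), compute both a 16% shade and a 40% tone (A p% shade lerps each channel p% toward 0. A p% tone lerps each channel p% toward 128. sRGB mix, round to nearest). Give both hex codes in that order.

CSS teal is rgb(0, 128, 128).
16% shade:
  R: 0 + 0.16×(0−0) = 0 + 0 = 0 → 0
  G: 128 − 20.48 = 107.52 → 108
  B: 128 + 0.16×(0−128) = 128 − 20.48 = 107.52 → 108
  → #006C6C
40% tone:
  R: 0 + 0.4×(128−0) = 0 + 51.2 = 51.2 → 51
  G: 128 + 0.4×(128−128) = 128 + 0 = 128 → 128
  B: 128 + 0.4×(128−128) = 128 + 0 = 128 → 128
  → #338080

#006C6C, #338080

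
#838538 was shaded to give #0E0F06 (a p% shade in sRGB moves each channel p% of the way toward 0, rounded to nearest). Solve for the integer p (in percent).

#838538 is rgb(131, 133, 56); #0E0F06 is rgb(14, 15, 6).
On the G channel (widest range): 15 ≈ 133 + (p/100)(0 − 133), so p ≈ 100×(15 − 133)/(0 − 133) = -11800/-133 = 88.72.
p = 89 reproduces all three channels after rounding.

89%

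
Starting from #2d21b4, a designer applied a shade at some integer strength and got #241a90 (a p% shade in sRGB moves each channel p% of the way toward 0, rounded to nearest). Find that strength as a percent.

#2d21b4 is rgb(45, 33, 180); #241a90 is rgb(36, 26, 144).
On the B channel (widest range): 144 ≈ 180 + (p/100)(0 − 180), so p ≈ 100×(144 − 180)/(0 − 180) = -3600/-180 = 20.00.
p = 20 reproduces all three channels after rounding.

20%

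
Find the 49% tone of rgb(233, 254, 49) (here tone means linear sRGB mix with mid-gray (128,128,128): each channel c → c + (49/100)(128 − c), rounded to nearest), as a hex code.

#b6c058

A 49% tone moves each channel 49% toward 128:
  R: 233 − 51.45 = 181.55 → 182
  G: 254 + 0.49×(128−254) = 254 − 61.74 = 192.26 → 192
  B: 49 + 38.71 = 87.71 → 88
rgb(182, 192, 88) = #b6c058.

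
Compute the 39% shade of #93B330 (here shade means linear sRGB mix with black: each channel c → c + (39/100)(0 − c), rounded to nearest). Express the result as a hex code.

#5A6D1D

#93B330 is rgb(147, 179, 48).
A 39% shade moves each channel 39% toward 0:
  R: 147 + 0.39×(0−147) = 147 − 57.33 = 89.67 → 90
  G: 179 + 0.39×(0−179) = 179 − 69.81 = 109.19 → 109
  B: 48 + 0.39×(0−48) = 48 − 18.72 = 29.28 → 29
rgb(90, 109, 29) = #5A6D1D.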